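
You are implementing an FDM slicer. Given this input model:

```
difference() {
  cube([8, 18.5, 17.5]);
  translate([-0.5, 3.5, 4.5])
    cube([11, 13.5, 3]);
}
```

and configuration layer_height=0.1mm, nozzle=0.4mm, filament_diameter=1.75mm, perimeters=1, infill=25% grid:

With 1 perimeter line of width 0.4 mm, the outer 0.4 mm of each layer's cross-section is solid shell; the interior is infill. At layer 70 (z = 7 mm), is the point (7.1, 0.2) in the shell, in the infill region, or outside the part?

shell

At z = 7 mm: the cube is present — its section is the full 8×18.5 rectangle; the cube at (-0.5, 3.5) is present — its section is the full 11×13.5 rectangle; Subtracting the remaining from the first: starting from the 8×18.5 cube, the 11×13.5 cube at (-0.5, 3.5) partially overlaps it — only the 108.00 mm² overlap (of its 148.50 mm²) is removed, clipping the outline — 2 connected regions. Overall, the cross-section has 2 separate islands. The nearest boundary edge runs (8.00, 0.00)→(0.00, 0.00); distance from the point to it = 0.20 mm. (Shell/infill is judged within the island containing the point — the largest one.) The point is inside the cross-section, 0.20 mm from the nearest boundary — within the 0.4 mm shell band (1 × 0.4).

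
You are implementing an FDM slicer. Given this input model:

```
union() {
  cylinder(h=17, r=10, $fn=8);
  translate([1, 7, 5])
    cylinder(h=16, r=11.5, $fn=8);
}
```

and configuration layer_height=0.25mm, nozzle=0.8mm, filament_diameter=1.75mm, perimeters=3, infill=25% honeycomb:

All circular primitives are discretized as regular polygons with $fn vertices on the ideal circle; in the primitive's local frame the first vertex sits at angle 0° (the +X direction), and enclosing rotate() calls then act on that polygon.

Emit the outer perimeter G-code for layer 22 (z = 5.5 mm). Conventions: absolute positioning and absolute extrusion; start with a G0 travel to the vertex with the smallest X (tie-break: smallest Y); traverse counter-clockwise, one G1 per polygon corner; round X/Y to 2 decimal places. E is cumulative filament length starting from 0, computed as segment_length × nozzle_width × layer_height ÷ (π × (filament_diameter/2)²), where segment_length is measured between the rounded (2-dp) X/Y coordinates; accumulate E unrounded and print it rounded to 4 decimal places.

G0 X-10.50 Y7.00 Z5.50
G1 X-8.80 Y2.90 E0.3691
G1 X-10.00 Y0.00 E0.6300
G1 X-7.07 Y-7.07 E1.2664
G1 X0.00 Y-10.00 E1.9027
G1 X7.07 Y-7.07 E2.5391
G1 X10.00 Y0.00 E3.1755
G1 X9.80 Y0.48 E3.2187
G1 X12.50 Y7.00 E3.8055
G1 X9.13 Y15.13 E4.5373
G1 X1.00 Y18.50 E5.2691
G1 X-7.13 Y15.13 E6.0008
G1 X-10.50 Y7.00 E6.7326

At z = 5.5 mm: the r=10 cylinder contributes a regular 8-gon of circumradius 10; the cylinder at (1, 7): section is a regular 8-gon, circumradius r=11.5; Combining (union): the regions partially overlap (shared area 184.18 mm²), so overlapping operands fuse into one piece — 1 connected region. The outline is a single polygon with 12 vertices. Extrusion per mm of travel: 0.8 × 0.25 / (π × 0.875²) = 0.083150. Accumulating E over each segment gives final E = 6.7326.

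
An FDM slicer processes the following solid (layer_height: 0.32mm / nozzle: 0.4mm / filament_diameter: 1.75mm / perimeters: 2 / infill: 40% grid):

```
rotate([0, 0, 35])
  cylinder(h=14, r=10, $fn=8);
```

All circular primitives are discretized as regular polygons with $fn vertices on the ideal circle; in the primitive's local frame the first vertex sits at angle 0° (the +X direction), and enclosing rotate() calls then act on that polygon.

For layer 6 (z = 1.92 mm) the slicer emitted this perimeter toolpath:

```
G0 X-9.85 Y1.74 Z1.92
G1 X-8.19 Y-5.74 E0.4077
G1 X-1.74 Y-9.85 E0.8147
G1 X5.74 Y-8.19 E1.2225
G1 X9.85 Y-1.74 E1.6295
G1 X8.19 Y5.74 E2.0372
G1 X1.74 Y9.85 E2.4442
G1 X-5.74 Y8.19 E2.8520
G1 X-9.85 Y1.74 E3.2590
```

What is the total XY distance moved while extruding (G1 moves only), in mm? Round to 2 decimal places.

Sum the Euclidean lengths of each G1 segment: total = 61.24 mm.

61.24 mm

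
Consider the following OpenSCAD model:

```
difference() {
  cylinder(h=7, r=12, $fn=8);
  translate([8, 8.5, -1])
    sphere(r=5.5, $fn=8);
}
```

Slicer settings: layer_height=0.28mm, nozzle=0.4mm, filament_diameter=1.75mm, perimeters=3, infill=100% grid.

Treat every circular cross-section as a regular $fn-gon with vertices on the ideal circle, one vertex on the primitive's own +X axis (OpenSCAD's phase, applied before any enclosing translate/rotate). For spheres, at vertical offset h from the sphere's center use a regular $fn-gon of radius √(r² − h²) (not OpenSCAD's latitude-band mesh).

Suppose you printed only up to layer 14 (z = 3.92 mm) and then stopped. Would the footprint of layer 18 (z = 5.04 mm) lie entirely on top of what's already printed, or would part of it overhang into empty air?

Compare the two slices. At z = 3.92: the r=12 cylinder contributes a regular 8-gon of circumradius 12 (area = (8/2)·12.000²·sin(360°/8) = 407.29 mm²); the r=5.5 sphere at (8, 8.5) contributes a regular 8-gon of circumradius √(5.5²−4.92²) = 2.458 (area = (8/2)·2.458²·sin(360°/8) = 17.09 mm²); Subtracting the remaining from the first: starting from the r=12 cylinder (407.29 mm²), the r=5.5 sphere at (8, 8.5) partially overlaps it — only the 7.80 mm² overlap (of its 17.09 mm²) is removed, clipping the outline — area = 399.49 mm². At z = 5.04: the r=12 cylinder gives a regular 8-gon of circumradius 12 (constant along its height) (area = (8/2)·12.000²·sin(360°/8) = 407.29 mm²); the sphere at (8, 8.5) is not intersected at this z (|z−center|=6.040 > r=5.5); Taking the first minus the rest: none of the subtracted shapes is present at this height, so the r=12 cylinder is unchanged — area = 407.29 mm². Checking containment: at z = 5.04 the cross-section extends beyond the z = 3.92 cross-section by about 7.80 mm².

part overhangs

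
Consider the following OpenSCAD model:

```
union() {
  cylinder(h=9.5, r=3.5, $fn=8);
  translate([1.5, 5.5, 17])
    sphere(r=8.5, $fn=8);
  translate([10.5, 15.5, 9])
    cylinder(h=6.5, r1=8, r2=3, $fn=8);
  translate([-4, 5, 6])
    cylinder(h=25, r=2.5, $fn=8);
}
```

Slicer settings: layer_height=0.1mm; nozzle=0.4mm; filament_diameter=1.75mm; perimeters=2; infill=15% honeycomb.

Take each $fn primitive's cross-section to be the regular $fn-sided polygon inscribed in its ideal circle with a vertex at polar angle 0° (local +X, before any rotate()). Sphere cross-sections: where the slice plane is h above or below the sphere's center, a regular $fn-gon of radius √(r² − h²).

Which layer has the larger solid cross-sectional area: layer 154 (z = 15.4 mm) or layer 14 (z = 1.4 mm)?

layer 154 (z = 15.4 mm)

Layer 154 (z = 15.4): the cylinder is not intersected at this z (z outside [0, 9.5]); the r=8.5 sphere at (1.5, 5.5) slices to a regular 8-gon of circumradius 8.348 (√(r²−h²) with h=1.6 from center) (area = (8/2)·8.348²·sin(360°/8) = 197.11 mm²); the cone at (10.5, 15.5) contributes a regular 8-gon of circumradius 3.077 (interpolated between r1=8 and r2=3 at t=0.985) (area = (8/2)·3.077²·sin(360°/8) = 26.78 mm²); the r=2.5 cylinder at (-4, 5) contributes a regular 8-gon of circumradius 2.5 (area = (8/2)·2.500²·sin(360°/8) = 17.68 mm²); Taking the union: the regions partially overlap — summed areas 241.57 mm² minus the doubly-counted overlap 17.68 mm² gives 223.89 mm² — area = 223.89 mm². So its area = 223.89 mm². Layer 14 (z = 1.4): the r=3.5 cylinder contributes a regular 8-gon of circumradius 3.5 (area = (8/2)·3.500²·sin(360°/8) = 34.65 mm²); the sphere at (1.5, 5.5) is absent (|z−center|=15.600 > r=8.5); the cone at (10.5, 15.5) is not intersected at this z (z outside [9, 15.5]); the cylinder at (-4, 5) is absent (z outside [6, 31]); Taking the union: only the r=3.5 cylinder is present, so the union is just that shape — area = 34.65 mm². So its area = 34.65 mm². Layer 154 is larger (223.89 vs 34.65 mm²).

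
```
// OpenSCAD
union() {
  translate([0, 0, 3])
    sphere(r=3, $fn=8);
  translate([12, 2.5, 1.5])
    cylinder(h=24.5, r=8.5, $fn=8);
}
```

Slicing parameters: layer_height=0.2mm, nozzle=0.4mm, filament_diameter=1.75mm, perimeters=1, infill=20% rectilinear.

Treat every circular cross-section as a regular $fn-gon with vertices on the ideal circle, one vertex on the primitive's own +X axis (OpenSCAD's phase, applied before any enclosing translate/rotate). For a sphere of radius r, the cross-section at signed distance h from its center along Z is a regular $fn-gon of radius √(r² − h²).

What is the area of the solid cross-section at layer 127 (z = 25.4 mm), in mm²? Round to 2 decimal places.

204.35 mm²

At z = 25.4 mm: the sphere is absent (|z−center|=22.400 > r=3); the r=8.5 cylinder at (12, 2.5) contributes a regular 8-gon of circumradius 8.5 (area = (8/2)·8.500²·sin(360°/8) = 204.35 mm²); Combining (union): only the r=8.5 cylinder at (12, 2.5) is present, so the union is just that shape — area = 204.35 mm². Overall, the cross-section is a single solid region. Net area = 204.35 mm².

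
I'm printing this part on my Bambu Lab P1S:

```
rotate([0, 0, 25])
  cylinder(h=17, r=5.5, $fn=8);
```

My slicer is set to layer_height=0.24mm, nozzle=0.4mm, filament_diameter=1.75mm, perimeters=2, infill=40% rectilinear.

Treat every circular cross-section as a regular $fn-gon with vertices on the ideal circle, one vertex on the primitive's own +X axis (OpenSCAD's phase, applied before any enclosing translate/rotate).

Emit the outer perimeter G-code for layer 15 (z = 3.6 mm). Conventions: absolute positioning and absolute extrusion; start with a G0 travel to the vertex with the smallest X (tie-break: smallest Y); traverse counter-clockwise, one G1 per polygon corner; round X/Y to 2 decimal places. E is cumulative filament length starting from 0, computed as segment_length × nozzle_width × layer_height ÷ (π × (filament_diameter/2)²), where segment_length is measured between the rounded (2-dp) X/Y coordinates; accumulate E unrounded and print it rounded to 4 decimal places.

G0 X-5.17 Y1.88 Z3.60
G1 X-4.98 Y-2.32 E0.1678
G1 X-1.88 Y-5.17 E0.3359
G1 X2.32 Y-4.98 E0.5037
G1 X5.17 Y-1.88 E0.6717
G1 X4.98 Y2.32 E0.8395
G1 X1.88 Y5.17 E1.0076
G1 X-2.32 Y4.98 E1.1754
G1 X-5.17 Y1.88 E1.3435

At z = 3.6 mm: the r=5.5 cylinder gives a regular 8-gon of circumradius 5.5 (constant along its height); (rotated 25° about Z; rotation is an isometry so areas/perimeters/island counts are preserved). The outline is a single polygon with 8 vertices. Extrusion per mm of travel: 0.4 × 0.24 / (π × 0.875²) = 0.039912. Accumulating E over each segment gives final E = 1.3435.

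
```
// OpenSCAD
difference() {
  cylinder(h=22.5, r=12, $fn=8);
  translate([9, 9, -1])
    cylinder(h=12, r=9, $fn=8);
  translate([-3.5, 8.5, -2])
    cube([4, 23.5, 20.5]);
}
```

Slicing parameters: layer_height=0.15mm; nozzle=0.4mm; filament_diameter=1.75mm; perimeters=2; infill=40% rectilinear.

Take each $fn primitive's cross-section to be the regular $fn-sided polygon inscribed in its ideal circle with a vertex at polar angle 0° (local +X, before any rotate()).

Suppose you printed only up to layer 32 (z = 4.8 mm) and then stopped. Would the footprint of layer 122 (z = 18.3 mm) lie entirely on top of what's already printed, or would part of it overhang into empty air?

part overhangs

Compare the two slices. At z = 4.8: the cylinder: section is a regular 8-gon, circumradius r=12 (area = (8/2)·12.000²·sin(360°/8) = 407.29 mm²); the cylinder at (9, 9): section is a regular 8-gon, circumradius r=9 (area = (8/2)·9.000²·sin(360°/8) = 229.10 mm²); the 4×23.5 cube at (-3.5, 8.5) contributes its full rectangle (area 94.00 mm²); Subtracting the remaining from the first: starting from the r=12 cylinder (407.29 mm²), the r=9 cylinder at (9, 9) partially overlaps it — only the 74.92 mm² overlap (of its 229.10 mm²) is removed, clipping the outline; the 4×23.5 cube at (-3.5, 8.5) partially overlaps it — only the 10.91 mm² overlap (of its 94.00 mm²) is removed, clipping the outline — area = 321.47 mm². At z = 18.3: the r=12 cylinder gives a regular 8-gon of circumradius 12 (constant along its height) (area = (8/2)·12.000²·sin(360°/8) = 407.29 mm²); the cylinder at (9, 9) is absent (z outside [-1, 11]); the cube at (-3.5, 8.5) (footprint 4×23.5) is included at this height (area 94.00 mm²); After the difference (first − rest): starting from the r=12 cylinder (407.29 mm²), the 4×23.5 cube at (-3.5, 8.5) partially overlaps it — only the 11.41 mm² overlap (of its 94.00 mm²) is removed, clipping the outline — area = 395.88 mm². Checking containment: at z = 18.3 the cross-section extends beyond the z = 4.8 cross-section by about 74.42 mm².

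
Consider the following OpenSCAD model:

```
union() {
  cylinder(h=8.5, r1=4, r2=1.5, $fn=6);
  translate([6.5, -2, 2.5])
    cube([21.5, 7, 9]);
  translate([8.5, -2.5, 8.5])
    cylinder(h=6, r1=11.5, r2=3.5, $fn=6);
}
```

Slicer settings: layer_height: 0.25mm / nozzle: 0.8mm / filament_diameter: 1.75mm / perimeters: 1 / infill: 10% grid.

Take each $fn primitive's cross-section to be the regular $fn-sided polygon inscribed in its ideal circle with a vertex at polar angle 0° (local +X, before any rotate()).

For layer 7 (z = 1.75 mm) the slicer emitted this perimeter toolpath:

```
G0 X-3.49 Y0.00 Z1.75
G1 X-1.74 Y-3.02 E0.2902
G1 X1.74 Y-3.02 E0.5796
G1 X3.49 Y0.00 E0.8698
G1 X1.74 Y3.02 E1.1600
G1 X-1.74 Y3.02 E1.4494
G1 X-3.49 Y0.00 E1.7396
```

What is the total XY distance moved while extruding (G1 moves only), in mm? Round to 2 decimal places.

20.92 mm

Sum the Euclidean lengths of each G1 segment: total = 20.92 mm.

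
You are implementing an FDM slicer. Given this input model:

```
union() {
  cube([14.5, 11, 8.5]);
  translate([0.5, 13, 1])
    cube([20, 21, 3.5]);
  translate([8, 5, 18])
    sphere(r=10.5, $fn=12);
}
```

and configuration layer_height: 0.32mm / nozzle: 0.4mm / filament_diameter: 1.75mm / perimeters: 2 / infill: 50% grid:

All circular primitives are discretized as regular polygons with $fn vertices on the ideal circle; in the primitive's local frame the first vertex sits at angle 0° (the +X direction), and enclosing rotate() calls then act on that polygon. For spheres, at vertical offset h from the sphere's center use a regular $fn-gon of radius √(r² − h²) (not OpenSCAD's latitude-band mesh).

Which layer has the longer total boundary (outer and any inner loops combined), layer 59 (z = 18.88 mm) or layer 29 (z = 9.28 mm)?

Layer 59 (z = 18.88): the cube is not intersected at this z (z outside [0, 8.5]); the cube at (0.5, 13) does not reach this height (z outside [1, 4.5]); the r=10.5 sphere at (8, 5) slices to a regular 12-gon of circumradius 10.463 (√(r²−h²) with h=0.88 from center) (perimeter = 2·12·10.463·sin(180°/12) = 64.99 mm); Combining (union): only the r=10.5 sphere at (8, 5) is present, so the union is just that shape — boundary = 64.99 mm. So its perimeter = 64.99 mm. Layer 29 (z = 9.28): the cube is absent (z outside [0, 8.5]); the cube at (0.5, 13) is not intersected at this z (z outside [1, 4.5]); the r=10.5 sphere at (8, 5) slices to a regular 12-gon of circumradius 5.849 (√(r²−h²) with h=8.72 from center) (perimeter = 2·12·5.849·sin(180°/12) = 36.33 mm); Combining (union): only the r=10.5 sphere at (8, 5) is present, so the union is just that shape — boundary = 36.33 mm. So its perimeter = 36.33 mm. Layer 59 is larger (64.99 vs 36.33 mm).

layer 59 (z = 18.88 mm)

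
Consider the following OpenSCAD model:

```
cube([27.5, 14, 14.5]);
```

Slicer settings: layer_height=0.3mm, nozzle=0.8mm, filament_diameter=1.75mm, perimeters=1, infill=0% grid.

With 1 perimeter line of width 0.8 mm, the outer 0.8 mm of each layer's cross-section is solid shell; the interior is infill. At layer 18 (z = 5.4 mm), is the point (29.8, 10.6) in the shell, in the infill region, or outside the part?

outside

At z = 5.4 mm: the 27.5×14 cube contributes its full rectangle. Overall, the cross-section is a single solid region. The nearest boundary edge runs (27.50, 0.00)→(27.50, 14.00); distance from the point to it = 2.30 mm. The point is not inside any of the regions above, so it lies outside the cross-section (2.30 mm from the nearest boundary).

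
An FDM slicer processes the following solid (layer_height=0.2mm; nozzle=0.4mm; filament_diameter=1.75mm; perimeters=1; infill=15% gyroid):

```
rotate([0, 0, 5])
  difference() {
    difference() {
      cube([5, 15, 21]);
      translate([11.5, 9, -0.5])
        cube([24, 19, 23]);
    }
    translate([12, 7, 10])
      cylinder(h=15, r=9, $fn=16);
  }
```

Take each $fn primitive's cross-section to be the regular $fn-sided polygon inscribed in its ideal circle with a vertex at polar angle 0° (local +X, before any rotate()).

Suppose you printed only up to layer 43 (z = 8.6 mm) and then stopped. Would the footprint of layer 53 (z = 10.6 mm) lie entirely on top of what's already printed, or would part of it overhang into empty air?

entirely on top

Compare the two slices. At z = 8.6: the cube is present — its section is the full 5×15 rectangle (area 75.00 mm²); the cube at (11.5, 9) (footprint 24×19) is included at this height (area 456.00 mm²); Taking the first minus the rest: starting from the 5×15 cube (75.00 mm²), the 24×19 cube at (11.5, 9) misses the remaining region (no effect) — area = 75.00 mm²; the cylinder at (12, 7) does not reach this height (z outside [10, 25]); After the difference (first − rest): none of the subtracted shapes is present at this height, so that combined region is unchanged — area = 75.00 mm²; (rotated 5° about Z; rotation is an isometry so areas/perimeters/island counts are preserved). At z = 10.6: the cube is present — its section is the full 5×15 rectangle (area 75.00 mm²); the cube at (11.5, 9) (footprint 24×19) is included at this height (area 456.00 mm²); Subtracting the remaining from the first: starting from the 5×15 cube (75.00 mm²), the 24×19 cube at (11.5, 9) misses the remaining region (no effect) — area = 75.00 mm²; the r=9 cylinder at (12, 7) gives a regular 16-gon of circumradius 9 (constant along its height) (area = (16/2)·9.000²·sin(360°/16) = 247.98 mm²); After the difference (first − rest): starting from that combined region (75.00 mm²), the r=9 cylinder at (12, 7) partially overlaps it — only the 14.00 mm² overlap (of its 247.98 mm²) is removed, clipping the outline — area = 61.00 mm²; (rotated 5° about Z; rotation is an isometry so areas/perimeters/island counts are preserved). Checking containment: the cross-section at z = 10.6 is a subset of the cross-section at z = 8.6.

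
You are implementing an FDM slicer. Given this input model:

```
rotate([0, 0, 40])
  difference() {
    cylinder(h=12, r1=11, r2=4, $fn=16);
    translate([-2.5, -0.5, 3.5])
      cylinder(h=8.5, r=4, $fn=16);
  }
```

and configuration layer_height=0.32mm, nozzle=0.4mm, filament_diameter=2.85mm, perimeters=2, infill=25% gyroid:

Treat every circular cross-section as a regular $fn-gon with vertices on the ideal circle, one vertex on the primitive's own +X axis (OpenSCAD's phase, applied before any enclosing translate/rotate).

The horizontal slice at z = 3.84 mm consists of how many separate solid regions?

1

At z = 3.84 mm: the cone contributes a regular 16-gon of circumradius 8.760 (interpolated between r1=11 and r2=4 at t=0.320); the cylinder at (-2.5, -0.5): section is a regular 16-gon, circumradius r=4; After the difference (first − rest): starting from the cone, the r=4 cylinder at (-2.5, -0.5) lies wholly inside it (removes its full 48.98 mm² and its 24.97 mm outline becomes a hole wall) — 1 connected region with 1 hole; (rotated 40° about Z; rotation is an isometry so areas/perimeters/island counts are preserved). The result has 1 disconnected region.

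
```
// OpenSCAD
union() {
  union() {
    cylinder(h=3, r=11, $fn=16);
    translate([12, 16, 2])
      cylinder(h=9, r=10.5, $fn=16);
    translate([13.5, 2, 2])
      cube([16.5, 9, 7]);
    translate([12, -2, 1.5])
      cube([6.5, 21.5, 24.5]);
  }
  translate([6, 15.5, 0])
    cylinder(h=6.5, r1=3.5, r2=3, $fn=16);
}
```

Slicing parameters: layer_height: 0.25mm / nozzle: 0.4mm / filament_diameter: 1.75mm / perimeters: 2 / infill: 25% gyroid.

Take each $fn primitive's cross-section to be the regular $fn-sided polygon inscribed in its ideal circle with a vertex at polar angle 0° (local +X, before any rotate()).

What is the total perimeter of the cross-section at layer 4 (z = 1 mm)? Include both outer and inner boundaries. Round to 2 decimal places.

At z = 1 mm: the r=11 cylinder gives a regular 16-gon of circumradius 11 (constant along its height) (perimeter = 2·16·11.000·sin(180°/16) = 68.67 mm); the cylinder at (12, 16) is not intersected at this z (z outside [2, 11]); the cube at (13.5, 2) is absent (z outside [2, 9]); the cube at (12, -2) is absent (z outside [1.5, 26]); Merging all regions: only the r=11 cylinder is present, so the union is just that shape — boundary = 68.67 mm; the cone at (6, 15.5) contributes a regular 16-gon of circumradius 3.423 (interpolated between r1=3.5 and r2=3 at t=0.154) (perimeter = 2·16·3.423·sin(180°/16) = 21.37 mm); Taking the union: the 2 present regions are separate (no shared area or edge), so areas and boundary lengths simply add and each stays a separate island — boundary = 90.04 mm. Overall, the cross-section has 2 separate islands. Total boundary length (outer) = 90.04 mm.

90.04 mm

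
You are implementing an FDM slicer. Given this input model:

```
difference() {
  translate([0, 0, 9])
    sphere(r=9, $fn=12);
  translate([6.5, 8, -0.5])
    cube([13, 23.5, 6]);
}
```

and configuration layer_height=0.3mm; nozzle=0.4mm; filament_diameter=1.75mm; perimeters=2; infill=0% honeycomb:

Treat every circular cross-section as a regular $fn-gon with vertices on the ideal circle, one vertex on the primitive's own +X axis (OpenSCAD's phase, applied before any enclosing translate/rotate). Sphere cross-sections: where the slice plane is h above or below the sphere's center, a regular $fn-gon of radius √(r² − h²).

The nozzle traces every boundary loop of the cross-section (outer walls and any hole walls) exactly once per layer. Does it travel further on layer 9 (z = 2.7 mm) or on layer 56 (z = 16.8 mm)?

Layer 9 (z = 2.7): the r=9 sphere contributes a regular 12-gon of circumradius √(9²−6.3²) = 6.427 (perimeter = 2·12·6.427·sin(180°/12) = 39.92 mm); the cube at (6.5, 8) (footprint 13×23.5) is included at this height (perimeter 73.00 mm); Taking the first minus the rest: starting from the r=9 sphere, the 13×23.5 cube at (6.5, 8) misses the remaining region (no effect) — boundary = 39.92 mm. So its perimeter = 39.92 mm. Layer 56 (z = 16.8): the r=9 sphere slices to a regular 12-gon of circumradius 4.490 (√(r²−h²) with h=7.8 from center) (perimeter = 2·12·4.490·sin(180°/12) = 27.89 mm); the cube at (6.5, 8) is absent (z outside [-0.5, 5.5]); Taking the first minus the rest: none of the subtracted shapes is present at this height, so the r=9 sphere is unchanged — boundary = 27.89 mm. So its perimeter = 27.89 mm. Layer 9 is larger (39.92 vs 27.89 mm).

layer 9 (z = 2.7 mm)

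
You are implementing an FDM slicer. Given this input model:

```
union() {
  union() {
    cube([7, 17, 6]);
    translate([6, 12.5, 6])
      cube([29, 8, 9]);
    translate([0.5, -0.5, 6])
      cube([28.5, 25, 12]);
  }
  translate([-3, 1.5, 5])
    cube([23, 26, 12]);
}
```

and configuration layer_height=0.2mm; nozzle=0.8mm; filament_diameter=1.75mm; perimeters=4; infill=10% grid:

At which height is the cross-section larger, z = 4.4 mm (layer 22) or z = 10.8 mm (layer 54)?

Layer 22 (z = 4.4): the cube is present — its section is the full 7×17 rectangle (area 119.00 mm²); the cube at (6, 12.5) is absent (z outside [6, 15]); the cube at (0.5, -0.5) is not intersected at this z (z outside [6, 18]); Combining (union): only the 7×17 cube is present, so the union is just that shape — area = 119.00 mm²; the cube at (-3, 1.5) is absent (z outside [5, 17]); Combining (union): only that combined region is present, so the union is just that shape — area = 119.00 mm². So its area = 119.00 mm². Layer 54 (z = 10.8): the cube is not intersected at this z (z outside [0, 6]); the cube at (6, 12.5) (footprint 29×8) is included at this height (area 232.00 mm²); the 28.5×25 cube at (0.5, -0.5) contributes its full rectangle (area 712.50 mm²); Merging all regions: the regions partially overlap — summed areas 944.50 mm² minus the doubly-counted overlap 184.00 mm² gives 760.50 mm² — area = 760.50 mm²; the cube at (-3, 1.5) is present — its section is the full 23×26 rectangle (area 598.00 mm²); Taking the union: the regions partially overlap — summed areas 1358.50 mm² minus the doubly-counted overlap 448.50 mm² gives 910.00 mm² — area = 910.00 mm². So its area = 910.00 mm². Layer 54 is larger (910.00 vs 119.00 mm²).

layer 54 (z = 10.8 mm)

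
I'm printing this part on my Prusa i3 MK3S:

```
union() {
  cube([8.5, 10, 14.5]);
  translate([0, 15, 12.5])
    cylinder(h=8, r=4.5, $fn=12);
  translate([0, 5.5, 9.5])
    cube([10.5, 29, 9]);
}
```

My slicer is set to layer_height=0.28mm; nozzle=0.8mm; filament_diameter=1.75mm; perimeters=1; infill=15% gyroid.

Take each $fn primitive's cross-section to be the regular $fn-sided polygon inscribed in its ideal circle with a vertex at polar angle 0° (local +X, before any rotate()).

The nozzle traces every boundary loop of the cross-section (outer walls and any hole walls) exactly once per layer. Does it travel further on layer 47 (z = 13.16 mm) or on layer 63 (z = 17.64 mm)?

Layer 47 (z = 13.16): the cube (footprint 8.5×10) is included at this height (perimeter 37.00 mm); the r=4.5 cylinder at (0, 15) gives a regular 12-gon of circumradius 4.5 (constant along its height) (perimeter = 2·12·4.500·sin(180°/12) = 27.95 mm); the cube at (0, 5.5) (footprint 10.5×29) is included at this height (perimeter 79.00 mm); Merging all regions: the regions partially overlap (shared area 68.62 mm²), so the edge portions inside another operand are dropped and the merged outline is re-measured after clipping — boundary = 94.98 mm. So its perimeter = 94.98 mm. Layer 63 (z = 17.64): the cube does not reach this height (z outside [0, 14.5]); the cylinder at (0, 15): section is a regular 12-gon, circumradius r=4.5 (perimeter = 2·12·4.500·sin(180°/12) = 27.95 mm); the cube at (0, 5.5) is present — its section is the full 10.5×29 rectangle (perimeter 79.00 mm); Taking the union: the regions partially overlap (shared area 30.38 mm²), so the edge portions inside another operand are dropped and the merged outline is re-measured after clipping — boundary = 83.98 mm. So its perimeter = 83.98 mm. Layer 47 is larger (94.98 vs 83.98 mm).

layer 47 (z = 13.16 mm)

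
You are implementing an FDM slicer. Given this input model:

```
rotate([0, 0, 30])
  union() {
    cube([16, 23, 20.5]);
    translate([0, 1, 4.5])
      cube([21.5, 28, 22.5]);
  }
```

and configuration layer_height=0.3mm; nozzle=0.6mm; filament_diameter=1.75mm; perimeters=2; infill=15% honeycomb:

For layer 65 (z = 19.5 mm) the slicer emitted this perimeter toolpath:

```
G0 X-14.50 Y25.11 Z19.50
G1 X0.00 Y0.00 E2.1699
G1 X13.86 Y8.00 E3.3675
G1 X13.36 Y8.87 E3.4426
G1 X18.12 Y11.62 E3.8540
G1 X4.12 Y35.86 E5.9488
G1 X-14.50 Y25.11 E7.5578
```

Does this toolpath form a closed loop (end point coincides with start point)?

Start point (G0): (-14.50, 25.11). End point (last G1): the path returns to the start — closed.

yes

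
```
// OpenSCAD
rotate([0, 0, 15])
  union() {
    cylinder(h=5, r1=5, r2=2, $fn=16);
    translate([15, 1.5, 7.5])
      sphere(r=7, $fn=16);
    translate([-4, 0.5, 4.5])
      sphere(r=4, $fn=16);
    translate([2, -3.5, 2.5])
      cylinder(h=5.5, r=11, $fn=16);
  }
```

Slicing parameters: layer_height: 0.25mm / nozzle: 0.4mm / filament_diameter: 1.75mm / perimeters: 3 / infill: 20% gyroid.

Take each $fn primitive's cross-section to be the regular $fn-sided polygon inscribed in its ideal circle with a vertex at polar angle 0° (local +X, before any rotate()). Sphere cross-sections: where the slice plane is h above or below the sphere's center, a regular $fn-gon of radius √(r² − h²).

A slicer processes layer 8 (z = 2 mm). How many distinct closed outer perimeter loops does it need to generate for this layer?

2

At z = 2 mm: the cone contributes a regular 16-gon of circumradius 3.800 (interpolated between r1=5 and r2=2 at t=0.400); the r=7 sphere at (15, 1.5) slices to a regular 16-gon of circumradius 4.330 (√(r²−h²) with h=5.5 from center); the r=4 sphere at (-4, 0.5) contributes a regular 16-gon of circumradius √(4²−2.5²) = 3.122; the cylinder at (2, -3.5) does not reach this height (z outside [2.5, 8]); Merging all regions: the regions partially overlap (shared area 10.73 mm²), so overlapping operands fuse into one piece — 2 connected regions; (rotated 15° about Z; rotation is an isometry so areas/perimeters/island counts are preserved). The result has 2 disconnected regions.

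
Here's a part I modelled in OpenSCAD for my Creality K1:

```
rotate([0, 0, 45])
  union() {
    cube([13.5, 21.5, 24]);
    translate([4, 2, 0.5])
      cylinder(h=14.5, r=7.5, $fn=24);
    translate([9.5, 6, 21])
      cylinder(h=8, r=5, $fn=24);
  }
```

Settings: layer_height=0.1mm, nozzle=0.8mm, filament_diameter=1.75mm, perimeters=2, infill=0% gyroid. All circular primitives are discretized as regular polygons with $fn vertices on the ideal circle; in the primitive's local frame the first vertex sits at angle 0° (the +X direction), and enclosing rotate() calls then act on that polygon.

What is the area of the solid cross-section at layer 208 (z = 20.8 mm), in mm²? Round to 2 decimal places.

At z = 20.8 mm: the 13.5×21.5 cube contributes its full rectangle (area 290.25 mm²); the cylinder at (4, 2) is absent (z outside [0.5, 15]); the cylinder at (9.5, 6) is not intersected at this z (z outside [21, 29]); Taking the union: only the 13.5×21.5 cube is present, so the union is just that shape — area = 290.25 mm²; (rotated 45° about Z; rotation is an isometry so areas/perimeters/island counts are preserved). Overall, the cross-section is a single solid region. Net area = 290.25 mm².

290.25 mm²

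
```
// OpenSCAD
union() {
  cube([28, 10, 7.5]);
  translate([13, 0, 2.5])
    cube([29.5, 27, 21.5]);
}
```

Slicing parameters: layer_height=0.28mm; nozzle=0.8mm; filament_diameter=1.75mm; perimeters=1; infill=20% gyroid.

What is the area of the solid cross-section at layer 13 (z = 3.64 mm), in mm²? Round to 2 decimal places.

At z = 3.64 mm: the 28×10 cube contributes its full rectangle (area 280.00 mm²); the cube at (13, 0) (footprint 29.5×27) is included at this height (area 796.50 mm²); Taking the union: the regions partially overlap — summed areas 1076.50 mm² minus the doubly-counted overlap 150.00 mm² gives 926.50 mm² — area = 926.50 mm². Overall, the cross-section is a single solid region. Net area = 926.50 mm².

926.50 mm²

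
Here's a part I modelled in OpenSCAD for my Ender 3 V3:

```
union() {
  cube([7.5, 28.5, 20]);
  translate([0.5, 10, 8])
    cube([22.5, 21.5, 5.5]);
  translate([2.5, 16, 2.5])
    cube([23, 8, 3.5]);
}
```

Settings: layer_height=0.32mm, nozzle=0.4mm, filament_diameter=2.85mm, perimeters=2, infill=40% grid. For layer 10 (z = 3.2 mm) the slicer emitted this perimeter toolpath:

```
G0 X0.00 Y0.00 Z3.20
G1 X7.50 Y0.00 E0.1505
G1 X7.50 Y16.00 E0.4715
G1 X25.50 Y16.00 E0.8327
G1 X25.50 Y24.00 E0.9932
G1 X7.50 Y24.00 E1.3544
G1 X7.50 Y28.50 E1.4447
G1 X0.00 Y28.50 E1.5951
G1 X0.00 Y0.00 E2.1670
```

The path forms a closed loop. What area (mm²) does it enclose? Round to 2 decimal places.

Apply the shoelace formula to the sequence of (X, Y) vertices; enclosed area = 357.75 mm².

357.75 mm²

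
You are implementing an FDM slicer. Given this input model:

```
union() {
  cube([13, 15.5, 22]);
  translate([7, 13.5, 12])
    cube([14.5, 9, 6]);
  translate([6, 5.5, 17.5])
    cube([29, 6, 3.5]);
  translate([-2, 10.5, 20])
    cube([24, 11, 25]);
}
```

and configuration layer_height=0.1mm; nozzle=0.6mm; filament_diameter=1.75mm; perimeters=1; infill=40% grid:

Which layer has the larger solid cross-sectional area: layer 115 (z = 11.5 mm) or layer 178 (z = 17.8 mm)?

layer 178 (z = 17.8 mm)

Layer 115 (z = 11.5): the cube (footprint 13×15.5) is included at this height (area 201.50 mm²); the cube at (7, 13.5) is not intersected at this z (z outside [12, 18]); the cube at (6, 5.5) is not intersected at this z (z outside [17.5, 21]); the cube at (-2, 10.5) does not reach this height (z outside [20, 45]); Combining (union): only the 13×15.5 cube is present, so the union is just that shape — area = 201.50 mm². So its area = 201.50 mm². Layer 178 (z = 17.8): the cube is present — its section is the full 13×15.5 rectangle (area 201.50 mm²); the 14.5×9 cube at (7, 13.5) contributes its full rectangle (area 130.50 mm²); the cube at (6, 5.5) is present — its section is the full 29×6 rectangle (area 174.00 mm²); the cube at (-2, 10.5) does not reach this height (z outside [20, 45]); Merging all regions: the regions partially overlap — summed areas 506.00 mm² minus the doubly-counted overlap 54.00 mm² gives 452.00 mm² — area = 452.00 mm². So its area = 452.00 mm². Layer 178 is larger (452.00 vs 201.50 mm²).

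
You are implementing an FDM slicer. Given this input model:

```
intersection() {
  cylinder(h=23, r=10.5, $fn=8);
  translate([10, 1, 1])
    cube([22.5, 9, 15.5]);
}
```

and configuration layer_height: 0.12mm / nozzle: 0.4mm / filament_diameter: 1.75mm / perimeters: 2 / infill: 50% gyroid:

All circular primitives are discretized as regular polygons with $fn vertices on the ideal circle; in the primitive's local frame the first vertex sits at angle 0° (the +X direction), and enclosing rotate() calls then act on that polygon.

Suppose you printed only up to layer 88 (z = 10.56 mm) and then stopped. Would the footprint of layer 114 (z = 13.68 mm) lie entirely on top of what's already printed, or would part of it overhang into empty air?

entirely on top

Compare the two slices. At z = 10.56: the cylinder: section is a regular 8-gon, circumradius r=10.5 (area = (8/2)·10.500²·sin(360°/8) = 311.83 mm²); the 22.5×9 cube at (10, 1) contributes its full rectangle (area 202.50 mm²); After intersecting: the 22.5×9 cube at (10, 1) partially overlaps the r=10.5 cylinder; clipping to the common part keeps 0.01 mm² — area = 0.01 mm². At z = 13.68: the cylinder: section is a regular 8-gon, circumradius r=10.5 (area = (8/2)·10.500²·sin(360°/8) = 311.83 mm²); the 22.5×9 cube at (10, 1) contributes its full rectangle (area 202.50 mm²); After intersecting: the 22.5×9 cube at (10, 1) partially overlaps the r=10.5 cylinder; clipping to the common part keeps 0.01 mm² — area = 0.01 mm². Checking containment: the cross-section at z = 13.68 is a subset of the cross-section at z = 10.56.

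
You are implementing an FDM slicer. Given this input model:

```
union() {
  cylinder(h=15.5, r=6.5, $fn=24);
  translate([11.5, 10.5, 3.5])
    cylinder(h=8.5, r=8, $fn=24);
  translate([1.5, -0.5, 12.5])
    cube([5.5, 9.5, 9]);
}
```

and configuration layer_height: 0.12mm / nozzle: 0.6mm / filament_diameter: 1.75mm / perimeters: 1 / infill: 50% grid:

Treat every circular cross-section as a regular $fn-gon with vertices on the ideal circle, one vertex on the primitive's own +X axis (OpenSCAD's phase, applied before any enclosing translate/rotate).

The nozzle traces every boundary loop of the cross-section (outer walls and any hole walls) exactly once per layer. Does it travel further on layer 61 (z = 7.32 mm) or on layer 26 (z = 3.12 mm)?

Layer 61 (z = 7.32): the r=6.5 cylinder contributes a regular 24-gon of circumradius 6.5 (perimeter = 2·24·6.500·sin(180°/24) = 40.72 mm); the r=8 cylinder at (11.5, 10.5) contributes a regular 24-gon of circumradius 8 (perimeter = 2·24·8.000·sin(180°/24) = 50.12 mm); the cube at (1.5, -0.5) is absent (z outside [12.5, 21.5]); Combining (union): the 2 present regions are separate (no shared area or edge), so areas and boundary lengths simply add and each stays a separate island — boundary = 90.85 mm. So its perimeter = 90.85 mm. Layer 26 (z = 3.12): the r=6.5 cylinder gives a regular 24-gon of circumradius 6.5 (constant along its height) (perimeter = 2·24·6.500·sin(180°/24) = 40.72 mm); the cylinder at (11.5, 10.5) is not intersected at this z (z outside [3.5, 12]); the cube at (1.5, -0.5) is absent (z outside [12.5, 21.5]); Merging all regions: only the r=6.5 cylinder is present, so the union is just that shape — boundary = 40.72 mm. So its perimeter = 40.72 mm. Layer 61 is larger (90.85 vs 40.72 mm).

layer 61 (z = 7.32 mm)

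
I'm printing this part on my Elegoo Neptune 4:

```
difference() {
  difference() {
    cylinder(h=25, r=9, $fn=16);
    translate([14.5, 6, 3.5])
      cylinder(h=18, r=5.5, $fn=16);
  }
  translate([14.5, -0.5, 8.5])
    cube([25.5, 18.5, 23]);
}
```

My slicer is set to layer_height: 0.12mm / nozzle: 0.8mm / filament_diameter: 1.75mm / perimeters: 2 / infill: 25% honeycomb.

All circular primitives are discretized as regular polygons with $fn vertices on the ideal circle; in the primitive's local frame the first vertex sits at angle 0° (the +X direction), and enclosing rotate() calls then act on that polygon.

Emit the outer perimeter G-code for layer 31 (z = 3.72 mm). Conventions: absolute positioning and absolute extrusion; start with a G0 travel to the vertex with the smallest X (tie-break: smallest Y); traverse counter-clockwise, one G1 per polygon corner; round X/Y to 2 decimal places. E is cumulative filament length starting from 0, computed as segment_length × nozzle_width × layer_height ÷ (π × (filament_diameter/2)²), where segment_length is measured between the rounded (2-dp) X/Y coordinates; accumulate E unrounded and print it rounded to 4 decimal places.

At z = 3.72 mm: the cylinder: section is a regular 16-gon, circumradius r=9; the r=5.5 cylinder at (14.5, 6) contributes a regular 16-gon of circumradius 5.5; Taking the first minus the rest: starting from the r=9 cylinder, the r=5.5 cylinder at (14.5, 6) misses the remaining region (no effect) — 1 connected region; the cube at (14.5, -0.5) does not reach this height (z outside [8.5, 31.5]); After the difference (first − rest): none of the subtracted shapes is present at this height, so that combined region is unchanged — 1 connected region. The outline is a single polygon with 16 vertices. Extrusion per mm of travel: 0.8 × 0.12 / (π × 0.875²) = 0.039912. Accumulating E over each segment gives final E = 2.2414.

G0 X-9.00 Y0.00 Z3.72
G1 X-8.31 Y-3.44 E0.1400
G1 X-6.36 Y-6.36 E0.2802
G1 X-3.44 Y-8.31 E0.4203
G1 X0.00 Y-9.00 E0.5603
G1 X3.44 Y-8.31 E0.7004
G1 X6.36 Y-6.36 E0.8405
G1 X8.31 Y-3.44 E0.9807
G1 X9.00 Y0.00 E1.1207
G1 X8.31 Y3.44 E1.2607
G1 X6.36 Y6.36 E1.4009
G1 X3.44 Y8.31 E1.5410
G1 X0.00 Y9.00 E1.6810
G1 X-3.44 Y8.31 E1.8211
G1 X-6.36 Y6.36 E1.9612
G1 X-8.31 Y3.44 E2.1014
G1 X-9.00 Y0.00 E2.2414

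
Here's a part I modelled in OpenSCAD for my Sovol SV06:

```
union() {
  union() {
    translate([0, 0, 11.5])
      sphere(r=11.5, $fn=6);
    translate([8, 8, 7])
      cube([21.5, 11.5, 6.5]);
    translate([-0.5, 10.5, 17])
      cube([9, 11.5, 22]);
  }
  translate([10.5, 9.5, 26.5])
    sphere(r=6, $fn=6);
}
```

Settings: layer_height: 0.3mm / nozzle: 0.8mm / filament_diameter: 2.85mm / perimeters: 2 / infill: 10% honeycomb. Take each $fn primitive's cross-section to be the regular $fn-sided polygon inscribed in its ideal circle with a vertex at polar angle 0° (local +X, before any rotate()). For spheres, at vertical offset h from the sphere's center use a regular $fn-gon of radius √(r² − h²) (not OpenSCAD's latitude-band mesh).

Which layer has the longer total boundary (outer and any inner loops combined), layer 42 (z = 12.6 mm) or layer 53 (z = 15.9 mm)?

Layer 42 (z = 12.6): the r=11.5 sphere contributes a regular 6-gon of circumradius √(11.5²−1.1²) = 11.447 (perimeter = 2·6·11.447·sin(180°/6) = 68.68 mm); the 21.5×11.5 cube at (8, 8) contributes its full rectangle (perimeter 66.00 mm); the cube at (-0.5, 10.5) is not intersected at this z (z outside [17, 39]); Taking the union: the 2 present regions are separate (no shared area or edge), so areas and boundary lengths simply add and each stays a separate island — boundary = 134.68 mm; the sphere at (10.5, 9.5) is not intersected at this z (|z−center|=13.900 > r=6); Combining (union): only that combined region is present, so the union is just that shape — boundary = 134.68 mm. So its perimeter = 134.68 mm. Layer 53 (z = 15.9): the r=11.5 sphere slices to a regular 6-gon of circumradius 10.625 (√(r²−h²) with h=4.4 from center) (perimeter = 2·6·10.625·sin(180°/6) = 63.75 mm); the cube at (8, 8) is absent (z outside [7, 13.5]); the cube at (-0.5, 10.5) is not intersected at this z (z outside [17, 39]); Merging all regions: only the r=11.5 sphere is present, so the union is just that shape — boundary = 63.75 mm; the sphere at (10.5, 9.5) does not reach this height (|z−center|=10.600 > r=6); Combining (union): only that combined region is present, so the union is just that shape — boundary = 63.75 mm. So its perimeter = 63.75 mm. Layer 42 is larger (134.68 vs 63.75 mm).

layer 42 (z = 12.6 mm)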